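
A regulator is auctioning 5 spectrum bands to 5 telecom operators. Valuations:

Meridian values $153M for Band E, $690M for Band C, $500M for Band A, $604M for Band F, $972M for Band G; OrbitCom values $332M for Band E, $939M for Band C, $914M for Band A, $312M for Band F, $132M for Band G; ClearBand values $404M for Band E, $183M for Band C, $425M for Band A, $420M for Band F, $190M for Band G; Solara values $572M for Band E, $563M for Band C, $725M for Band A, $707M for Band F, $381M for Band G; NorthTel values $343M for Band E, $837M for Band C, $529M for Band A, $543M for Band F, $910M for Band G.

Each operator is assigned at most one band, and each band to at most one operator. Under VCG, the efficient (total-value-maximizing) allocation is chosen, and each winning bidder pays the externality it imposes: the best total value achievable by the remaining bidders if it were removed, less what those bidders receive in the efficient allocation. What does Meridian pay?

Meridian pays $132M.

Efficient allocation: Meridian→Band G ($972M), OrbitCom→Band A ($914M), ClearBand→Band E ($404M), Solara→Band F ($707M), NorthTel→Band C ($837M); total welfare W = $3834M.
Meridian receives Band G at value $972M, so the others get W − 972 = $2862M.
Without Meridian: best allocation of the remaining 4 bidders over all 5 bands is OrbitCom→Band C ($939M), ClearBand→Band F ($420M), Solara→Band A ($725M), NorthTel→Band G ($910M), total $2994M.
VCG payment = (others' best without Meridian) − (others' welfare with Meridian) = 2994 − 2862 = $132M.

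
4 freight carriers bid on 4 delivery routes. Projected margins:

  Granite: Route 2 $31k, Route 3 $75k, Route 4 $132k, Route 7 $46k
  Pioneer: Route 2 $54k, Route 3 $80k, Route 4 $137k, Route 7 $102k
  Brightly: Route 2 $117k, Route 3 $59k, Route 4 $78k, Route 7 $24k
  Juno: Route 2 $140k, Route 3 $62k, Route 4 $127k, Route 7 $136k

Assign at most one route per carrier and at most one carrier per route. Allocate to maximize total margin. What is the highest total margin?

Optimal: Granite→Route 3 ($75k), Pioneer→Route 4 ($137k), Brightly→Route 2 ($117k), Juno→Route 7 ($136k) — total 75+137+117+136 = $465k.
Row-greedy (each carrier in turn takes its best remaining route) gives $413k, worse by 52.

Maximum total: $465k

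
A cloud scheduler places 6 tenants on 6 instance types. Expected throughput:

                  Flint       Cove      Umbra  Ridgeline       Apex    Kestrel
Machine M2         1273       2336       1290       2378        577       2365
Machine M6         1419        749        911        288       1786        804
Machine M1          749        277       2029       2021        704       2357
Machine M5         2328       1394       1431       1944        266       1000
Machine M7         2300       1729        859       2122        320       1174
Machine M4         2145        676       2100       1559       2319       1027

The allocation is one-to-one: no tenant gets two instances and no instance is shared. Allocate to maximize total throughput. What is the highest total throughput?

Optimal: Flint→Machine M5 (2328 ops/s), Cove→Machine M2 (2336 ops/s), Umbra→Machine M4 (2100 ops/s), Ridgeline→Machine M7 (2122 ops/s), Apex→Machine M6 (1786 ops/s), Kestrel→Machine M1 (2357 ops/s) — total 2328+2336+2100+2122+1786+2357 = 13029 ops/s.

Maximum total: 13029 ops/s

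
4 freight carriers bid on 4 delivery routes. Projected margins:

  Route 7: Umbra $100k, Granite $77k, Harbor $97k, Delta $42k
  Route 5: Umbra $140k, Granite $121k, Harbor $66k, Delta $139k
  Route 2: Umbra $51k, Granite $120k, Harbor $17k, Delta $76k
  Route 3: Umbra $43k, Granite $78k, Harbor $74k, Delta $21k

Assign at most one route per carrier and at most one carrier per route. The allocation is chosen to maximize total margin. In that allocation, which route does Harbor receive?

Harbor receives Route 3.

This is a one-to-one assignment (maximum-weight bipartite matching).
Optimal: Umbra→Route 7 ($100k), Granite→Route 2 ($120k), Harbor→Route 3 ($74k), Delta→Route 5 ($139k) — total 100+120+74+139 = $433k.
Row-greedy (each carrier in turn takes its best remaining route) gives $378k, worse by 55.
Next-best assignment: Umbra→Route 3, Granite→Route 2, Harbor→Route 7, Delta→Route 5 = $399k.
Harbor's own top route is Route 7 ($97k), but forcing Harbor→Route 7 and reassigning the rest optimally gives only $399k — worse by 34.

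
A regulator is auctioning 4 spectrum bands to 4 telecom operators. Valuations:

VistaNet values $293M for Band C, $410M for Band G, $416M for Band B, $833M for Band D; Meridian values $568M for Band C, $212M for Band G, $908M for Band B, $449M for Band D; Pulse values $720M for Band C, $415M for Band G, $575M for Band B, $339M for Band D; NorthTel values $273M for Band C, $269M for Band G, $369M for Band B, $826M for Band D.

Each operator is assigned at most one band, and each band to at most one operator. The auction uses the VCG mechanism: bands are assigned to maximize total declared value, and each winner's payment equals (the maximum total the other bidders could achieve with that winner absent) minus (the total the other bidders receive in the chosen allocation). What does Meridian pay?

Efficient allocation: VistaNet→Band G ($410M), Meridian→Band B ($908M), Pulse→Band C ($720M), NorthTel→Band D ($826M); total welfare W = $2864M.
Meridian receives Band B at value $908M, so the others get W − 908 = $1956M.
Without Meridian: best allocation of the remaining 3 bidders over all 4 bands is VistaNet→Band B ($416M), Pulse→Band C ($720M), NorthTel→Band D ($826M), total $1962M.
VCG payment = (others' best without Meridian) − (others' welfare with Meridian) = 1962 − 1956 = $6M.

Meridian pays $6M.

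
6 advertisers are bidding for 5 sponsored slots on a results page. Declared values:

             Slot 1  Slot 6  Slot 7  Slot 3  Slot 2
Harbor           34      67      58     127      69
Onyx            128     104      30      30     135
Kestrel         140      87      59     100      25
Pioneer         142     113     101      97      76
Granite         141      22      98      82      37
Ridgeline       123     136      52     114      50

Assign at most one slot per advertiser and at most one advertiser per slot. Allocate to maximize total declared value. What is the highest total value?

Maximum total: $640

Optimal: Granite→Slot 1 ($141), Ridgeline→Slot 6 ($136), Pioneer→Slot 7 ($101), Harbor→Slot 3 ($127), Onyx→Slot 2 ($135) — total 141+136+101+127+135 = $640.
Column-greedy (each slot in turn goes to its best remaining advertiser) gives $638, worse by 2.
Swapping Granite↔Onyx (Granite→Slot 2 $37, Onyx→Slot 1 $128) loses 111.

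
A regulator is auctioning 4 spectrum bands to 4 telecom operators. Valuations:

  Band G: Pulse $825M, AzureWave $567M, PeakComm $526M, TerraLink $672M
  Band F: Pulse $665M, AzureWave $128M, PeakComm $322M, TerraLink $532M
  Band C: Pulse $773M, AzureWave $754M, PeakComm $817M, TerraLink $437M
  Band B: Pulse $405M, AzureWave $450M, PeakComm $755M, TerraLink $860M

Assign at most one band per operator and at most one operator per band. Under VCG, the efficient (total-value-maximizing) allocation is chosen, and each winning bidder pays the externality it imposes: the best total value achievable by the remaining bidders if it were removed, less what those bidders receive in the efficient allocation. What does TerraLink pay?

TerraLink pays $285M.

Efficient allocation: Pulse→Band F ($665M), AzureWave→Band G ($567M), PeakComm→Band C ($817M), TerraLink→Band B ($860M); total welfare W = $2909M.
TerraLink receives Band B at value $860M, so the others get W − 860 = $2049M.
Without TerraLink: best allocation of the remaining 3 bidders over all 4 bands is Pulse→Band G ($825M), AzureWave→Band C ($754M), PeakComm→Band B ($755M), total $2334M.
VCG payment = (others' best without TerraLink) − (others' welfare with TerraLink) = 2334 − 2049 = $285M.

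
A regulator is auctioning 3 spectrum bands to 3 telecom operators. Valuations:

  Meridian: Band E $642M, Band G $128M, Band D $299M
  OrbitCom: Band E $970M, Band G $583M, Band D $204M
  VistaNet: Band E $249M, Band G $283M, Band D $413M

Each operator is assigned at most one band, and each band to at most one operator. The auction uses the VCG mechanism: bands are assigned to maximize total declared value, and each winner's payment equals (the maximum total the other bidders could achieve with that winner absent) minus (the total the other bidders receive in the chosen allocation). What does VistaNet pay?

VistaNet pays $44M.

Efficient allocation: Meridian→Band E ($642M), OrbitCom→Band G ($583M), VistaNet→Band D ($413M); total welfare W = $1638M.
VistaNet receives Band D at value $413M, so the others get W − 413 = $1225M.
Without VistaNet: best allocation of the remaining 2 bidders over all 3 bands is Meridian→Band D ($299M), OrbitCom→Band E ($970M), total $1269M.
VCG payment = (others' best without VistaNet) − (others' welfare with VistaNet) = 1269 − 1225 = $44M.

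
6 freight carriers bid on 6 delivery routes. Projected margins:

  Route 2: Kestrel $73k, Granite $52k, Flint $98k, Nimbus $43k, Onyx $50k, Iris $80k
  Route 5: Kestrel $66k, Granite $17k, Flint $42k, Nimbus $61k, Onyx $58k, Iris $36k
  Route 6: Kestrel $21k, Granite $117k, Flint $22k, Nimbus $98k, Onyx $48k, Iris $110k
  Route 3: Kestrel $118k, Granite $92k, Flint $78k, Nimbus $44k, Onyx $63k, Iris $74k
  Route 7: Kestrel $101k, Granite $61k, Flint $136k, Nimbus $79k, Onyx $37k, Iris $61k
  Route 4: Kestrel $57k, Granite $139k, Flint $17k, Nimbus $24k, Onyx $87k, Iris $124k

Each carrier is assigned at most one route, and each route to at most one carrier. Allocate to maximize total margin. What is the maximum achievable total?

This is the linear assignment problem.
Optimal: Kestrel→Route 3 ($118k), Granite→Route 4 ($139k), Flint→Route 7 ($136k), Nimbus→Route 6 ($98k), Onyx→Route 5 ($58k), Iris→Route 2 ($80k) — total 118+139+136+98+58+80 = $629k.
Column-greedy (each route in turn goes to its best remaining carrier) gives $521k, worse by 108.
Next-best assignment: Kestrel→Route 3, Granite→Route 4, Flint→Route 7, Nimbus→Route 5, Onyx→Route 2, Iris→Route 6 = $614k.
Swapping Flint↔Kestrel (Flint→Route 3 $78k, Kestrel→Route 7 $101k) loses 75.

Max total: $629k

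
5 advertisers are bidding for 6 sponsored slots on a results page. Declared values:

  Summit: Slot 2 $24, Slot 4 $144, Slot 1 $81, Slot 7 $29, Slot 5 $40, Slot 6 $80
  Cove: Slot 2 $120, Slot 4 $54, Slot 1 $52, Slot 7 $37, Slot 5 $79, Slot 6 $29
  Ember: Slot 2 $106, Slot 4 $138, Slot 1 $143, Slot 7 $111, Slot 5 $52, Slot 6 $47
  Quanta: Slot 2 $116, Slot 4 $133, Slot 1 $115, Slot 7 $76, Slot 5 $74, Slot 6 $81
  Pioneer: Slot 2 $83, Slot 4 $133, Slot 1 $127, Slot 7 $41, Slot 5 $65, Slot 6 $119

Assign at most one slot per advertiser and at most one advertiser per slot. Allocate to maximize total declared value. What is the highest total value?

Max total: $609

This is the linear assignment problem.
Optimal: Summit→Slot 4 ($144), Cove→Slot 2 ($120), Ember→Slot 7 ($111), Quanta→Slot 1 ($115), Pioneer→Slot 6 ($119) — total 144+120+111+115+119 = $609.
Next-best assignment: Summit→Slot 4, Cove→Slot 2, Ember→Slot 1, Quanta→Slot 7, Pioneer→Slot 6 = $602.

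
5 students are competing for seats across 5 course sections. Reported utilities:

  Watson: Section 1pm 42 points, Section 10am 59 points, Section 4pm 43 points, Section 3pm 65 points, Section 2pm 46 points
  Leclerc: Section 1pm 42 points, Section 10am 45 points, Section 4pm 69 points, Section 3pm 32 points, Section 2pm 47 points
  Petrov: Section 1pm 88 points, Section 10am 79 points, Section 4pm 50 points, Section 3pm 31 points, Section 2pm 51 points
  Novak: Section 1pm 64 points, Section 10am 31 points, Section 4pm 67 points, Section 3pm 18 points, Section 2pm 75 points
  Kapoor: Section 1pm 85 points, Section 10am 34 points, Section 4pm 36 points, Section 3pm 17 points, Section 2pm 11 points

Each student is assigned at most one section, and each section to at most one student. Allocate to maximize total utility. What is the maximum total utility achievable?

Max total: 373 points

Optimal: Watson→Section 3pm (65 points), Leclerc→Section 4pm (69 points), Petrov→Section 10am (79 points), Novak→Section 2pm (75 points), Kapoor→Section 1pm (85 points) — total 65+69+79+75+85 = 373 points.
Max-entry greedy (repeatedly take the single best remaining cell) gives 331 points, worse by 42.
Next-best assignment: Watson→Section 3pm, Leclerc→Section 2pm, Petrov→Section 10am, Novak→Section 4pm, Kapoor→Section 1pm = 343 points.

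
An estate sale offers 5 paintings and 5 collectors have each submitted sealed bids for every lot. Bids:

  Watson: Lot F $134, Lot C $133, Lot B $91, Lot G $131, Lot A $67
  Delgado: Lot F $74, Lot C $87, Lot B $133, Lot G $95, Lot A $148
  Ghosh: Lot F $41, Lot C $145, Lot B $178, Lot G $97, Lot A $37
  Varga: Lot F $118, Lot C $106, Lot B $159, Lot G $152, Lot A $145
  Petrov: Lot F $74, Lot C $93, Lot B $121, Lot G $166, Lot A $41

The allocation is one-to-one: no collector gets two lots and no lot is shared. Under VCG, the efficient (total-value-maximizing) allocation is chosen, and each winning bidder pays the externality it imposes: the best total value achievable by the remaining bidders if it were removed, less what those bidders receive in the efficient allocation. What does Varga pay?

Efficient allocation: Watson→Lot F ($134), Delgado→Lot A ($148), Ghosh→Lot C ($145), Varga→Lot B ($159), Petrov→Lot G ($166); total welfare W = $752.
Varga receives Lot B at value $159, so the others get W − 159 = $593.
Without Varga: best allocation of the remaining 4 bidders over all 5 lots is Watson→Lot F ($134), Delgado→Lot A ($148), Ghosh→Lot B ($178), Petrov→Lot G ($166), total $626.
VCG payment = (others' best without Varga) − (others' welfare with Varga) = 626 − 593 = $33.

Varga pays $33.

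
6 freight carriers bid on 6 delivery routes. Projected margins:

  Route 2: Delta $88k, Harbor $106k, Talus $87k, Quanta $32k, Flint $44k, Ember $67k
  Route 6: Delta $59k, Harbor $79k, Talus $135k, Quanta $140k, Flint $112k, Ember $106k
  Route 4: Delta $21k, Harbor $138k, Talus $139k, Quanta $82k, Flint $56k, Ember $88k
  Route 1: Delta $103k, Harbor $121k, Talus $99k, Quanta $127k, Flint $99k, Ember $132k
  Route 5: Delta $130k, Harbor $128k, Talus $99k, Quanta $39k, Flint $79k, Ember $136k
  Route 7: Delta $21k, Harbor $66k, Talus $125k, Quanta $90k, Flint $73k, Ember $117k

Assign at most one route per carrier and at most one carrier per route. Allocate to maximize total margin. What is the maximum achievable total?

Max total: $731k

Treat this as an assignment problem: match each carrier to one route.
Optimal: Delta→Route 5 ($130k), Harbor→Route 2 ($106k), Talus→Route 4 ($139k), Quanta→Route 6 ($140k), Flint→Route 1 ($99k), Ember→Route 7 ($117k) — total 130+106+139+140+99+117 = $731k.
Column-greedy (each route in turn goes to its best remaining carrier) gives $720k, worse by 11.
Swapping Flint↔Talus (Flint→Route 4 $56k, Talus→Route 1 $99k) loses 83.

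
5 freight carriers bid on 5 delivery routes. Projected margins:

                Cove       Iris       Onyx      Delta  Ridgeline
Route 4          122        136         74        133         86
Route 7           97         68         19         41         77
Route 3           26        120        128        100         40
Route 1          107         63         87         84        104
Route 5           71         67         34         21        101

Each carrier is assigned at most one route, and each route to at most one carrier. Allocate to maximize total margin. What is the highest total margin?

Maximum total: $546k

Optimal: Cove→Route 7 ($97k), Iris→Route 4 ($136k), Onyx→Route 3 ($128k), Delta→Route 1 ($84k), Ridgeline→Route 5 ($101k) — total 97+136+128+84+101 = $546k.
Max-entry greedy (repeatedly take the single best remaining cell) gives $513k, worse by 33.
Swapping Cove↔Ridgeline (Cove→Route 5 $71k, Ridgeline→Route 7 $77k) loses 50.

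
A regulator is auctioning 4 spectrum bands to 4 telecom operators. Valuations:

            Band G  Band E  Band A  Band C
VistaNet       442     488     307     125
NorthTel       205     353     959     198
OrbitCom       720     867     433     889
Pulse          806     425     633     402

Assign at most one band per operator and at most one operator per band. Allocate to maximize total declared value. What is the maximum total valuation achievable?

Optimal: VistaNet→Band E ($488M), NorthTel→Band A ($959M), OrbitCom→Band C ($889M), Pulse→Band G ($806M) — total 488+959+889+806 = $3142M.
Column-greedy (each band in turn goes to its best remaining operator) gives $2757M, worse by 385.
Swapping Pulse↔OrbitCom (Pulse→Band C $402M, OrbitCom→Band G $720M) loses 573.
Checked against all permutations: $3142M is optimal.

Max total: $3142M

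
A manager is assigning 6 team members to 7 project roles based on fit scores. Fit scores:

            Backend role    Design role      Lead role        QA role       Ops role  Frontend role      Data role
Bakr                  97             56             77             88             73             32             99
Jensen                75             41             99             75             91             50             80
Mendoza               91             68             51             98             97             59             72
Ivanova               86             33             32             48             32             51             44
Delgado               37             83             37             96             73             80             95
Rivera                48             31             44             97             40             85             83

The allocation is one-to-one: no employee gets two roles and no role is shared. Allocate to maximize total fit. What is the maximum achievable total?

Max total: 562 pts

Optimal: Bakr→Data role (99 pts), Jensen→Lead role (99 pts), Mendoza→Ops role (97 pts), Ivanova→Backend role (86 pts), Delgado→QA role (96 pts), Rivera→Frontend role (85 pts) — total 99+99+97+86+96+85 = 562 pts.
Max-entry greedy (repeatedly take the single best remaining cell) gives 550 pts, worse by 12.
Next-best assignment: Bakr→Data role, Jensen→Lead role, Mendoza→Ops role, Ivanova→Backend role, Delgado→Design role, Rivera→QA role = 561 pts.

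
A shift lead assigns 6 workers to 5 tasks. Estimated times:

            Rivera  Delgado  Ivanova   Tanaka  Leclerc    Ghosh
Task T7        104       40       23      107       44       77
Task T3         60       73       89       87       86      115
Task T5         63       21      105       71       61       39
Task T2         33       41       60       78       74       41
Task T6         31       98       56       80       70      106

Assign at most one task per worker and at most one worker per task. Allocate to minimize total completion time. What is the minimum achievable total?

Minimum total: 202 min

Optimal: Ivanova→Task T7 (23 min), Leclerc→Task T3 (86 min), Delgado→Task T5 (21 min), Ghosh→Task T2 (41 min), Rivera→Task T6 (31 min) — total 23+86+21+41+31 = 202 min.
Column-greedy (each task in turn goes to its cheapest remaining worker) gives 215 min, worse by 13.
Next-best assignment: Ivanova→Task T7, Tanaka→Task T3, Delgado→Task T5, Ghosh→Task T2, Rivera→Task T6 = 203 min.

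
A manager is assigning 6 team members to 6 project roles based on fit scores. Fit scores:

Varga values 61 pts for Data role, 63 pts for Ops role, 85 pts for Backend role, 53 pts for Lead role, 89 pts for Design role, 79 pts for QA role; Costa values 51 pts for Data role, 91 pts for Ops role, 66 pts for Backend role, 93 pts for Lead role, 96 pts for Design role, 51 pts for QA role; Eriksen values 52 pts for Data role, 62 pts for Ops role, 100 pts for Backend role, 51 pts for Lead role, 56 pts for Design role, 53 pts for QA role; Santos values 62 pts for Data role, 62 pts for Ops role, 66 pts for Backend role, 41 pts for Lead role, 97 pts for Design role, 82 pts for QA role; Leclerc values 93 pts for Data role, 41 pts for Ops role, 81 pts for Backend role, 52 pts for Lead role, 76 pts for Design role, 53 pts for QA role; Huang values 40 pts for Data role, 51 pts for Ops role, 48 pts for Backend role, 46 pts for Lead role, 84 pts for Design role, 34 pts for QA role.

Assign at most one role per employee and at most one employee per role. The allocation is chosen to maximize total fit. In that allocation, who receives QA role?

Santos receives QA role.

Optimal: Varga→Ops role (63 pts), Costa→Lead role (93 pts), Eriksen→Backend role (100 pts), Santos→QA role (82 pts), Leclerc→Data role (93 pts), Huang→Design role (84 pts) — total 63+93+100+82+93+84 = 515 pts.
Max-entry greedy (repeatedly take the single best remaining cell) gives 513 pts, worse by 2.
Next-best assignment: Varga→QA role, Costa→Lead role, Eriksen→Backend role, Santos→Design role, Leclerc→Data role, Huang→Ops role = 513 pts.
Checked against all permutations: 515 pts is optimal.
Santos's own top role is Design role (97 pts), but forcing Santos→Design role and reassigning the rest optimally gives only 513 pts — worse by 2.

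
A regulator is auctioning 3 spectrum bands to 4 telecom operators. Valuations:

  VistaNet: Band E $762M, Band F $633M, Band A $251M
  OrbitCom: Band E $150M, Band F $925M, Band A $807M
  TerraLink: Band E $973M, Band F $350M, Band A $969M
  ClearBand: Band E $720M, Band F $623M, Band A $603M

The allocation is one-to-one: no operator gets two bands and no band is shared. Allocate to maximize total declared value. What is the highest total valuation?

Maximum total: $2656M

Treat this as an assignment problem: match each operator to one band.
Optimal: VistaNet→Band E ($762M), OrbitCom→Band F ($925M), TerraLink→Band A ($969M) — total 762+925+969 = $2656M.
Max-entry greedy (repeatedly take the single best remaining cell) gives $2501M, worse by 155.
Swapping OrbitCom↔TerraLink (OrbitCom→Band A $807M, TerraLink→Band F $350M) loses 737.
Checked against all permutations: $2656M is optimal.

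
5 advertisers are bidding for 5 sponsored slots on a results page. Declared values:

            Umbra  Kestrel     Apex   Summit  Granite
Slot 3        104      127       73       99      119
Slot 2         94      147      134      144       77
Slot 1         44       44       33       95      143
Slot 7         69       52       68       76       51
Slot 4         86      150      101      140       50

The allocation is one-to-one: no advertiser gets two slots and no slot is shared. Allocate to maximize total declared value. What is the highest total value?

Max total: $613

Optimal: Umbra→Slot 7 ($69), Kestrel→Slot 3 ($127), Apex→Slot 2 ($134), Summit→Slot 4 ($140), Granite→Slot 1 ($143) — total 69+127+134+140+143 = $613.
Row-greedy (each advertiser in turn takes its best remaining slot) gives $534, worse by 79.
No other one-to-one assignment exceeds $613.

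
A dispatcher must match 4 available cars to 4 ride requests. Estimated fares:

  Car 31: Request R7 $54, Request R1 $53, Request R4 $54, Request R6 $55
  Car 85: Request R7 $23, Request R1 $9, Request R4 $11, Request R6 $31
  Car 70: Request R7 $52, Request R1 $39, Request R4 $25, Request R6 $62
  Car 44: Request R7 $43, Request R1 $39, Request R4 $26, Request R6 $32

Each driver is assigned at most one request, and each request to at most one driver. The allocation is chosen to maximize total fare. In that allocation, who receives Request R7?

Car 85 receives Request R7.

Optimal: Car 31→Request R4 ($54), Car 85→Request R7 ($23), Car 70→Request R6 ($62), Car 44→Request R1 ($39) — total 54+23+62+39 = $178.
Row-greedy (each driver in turn takes its best remaining request) gives $143, worse by 35.
Car 85's own top request is Request R6 ($31), but forcing Car 85→Request R6 and reassigning the rest optimally gives only $176 — worse by 2.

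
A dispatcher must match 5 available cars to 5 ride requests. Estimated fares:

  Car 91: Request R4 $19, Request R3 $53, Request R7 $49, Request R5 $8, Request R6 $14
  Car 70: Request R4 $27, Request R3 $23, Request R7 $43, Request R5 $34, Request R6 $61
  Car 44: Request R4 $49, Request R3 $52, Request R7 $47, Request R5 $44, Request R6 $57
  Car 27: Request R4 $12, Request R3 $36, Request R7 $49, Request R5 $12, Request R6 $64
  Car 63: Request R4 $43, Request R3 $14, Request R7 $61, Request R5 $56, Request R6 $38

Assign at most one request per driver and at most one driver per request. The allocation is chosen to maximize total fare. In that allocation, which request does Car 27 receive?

Optimal: Car 91→Request R3 ($53), Car 70→Request R6 ($61), Car 44→Request R4 ($49), Car 27→Request R7 ($49), Car 63→Request R5 ($56) — total 53+61+49+49+56 = $268.
Column-greedy (each request in turn goes to its best remaining driver) gives $261, worse by 7.
Checked against all permutations: $268 is optimal.
Car 27's own top request is Request R6 ($64), but forcing Car 27→Request R6 and reassigning the rest optimally gives only $265 — worse by 3.

Car 27 receives Request R7.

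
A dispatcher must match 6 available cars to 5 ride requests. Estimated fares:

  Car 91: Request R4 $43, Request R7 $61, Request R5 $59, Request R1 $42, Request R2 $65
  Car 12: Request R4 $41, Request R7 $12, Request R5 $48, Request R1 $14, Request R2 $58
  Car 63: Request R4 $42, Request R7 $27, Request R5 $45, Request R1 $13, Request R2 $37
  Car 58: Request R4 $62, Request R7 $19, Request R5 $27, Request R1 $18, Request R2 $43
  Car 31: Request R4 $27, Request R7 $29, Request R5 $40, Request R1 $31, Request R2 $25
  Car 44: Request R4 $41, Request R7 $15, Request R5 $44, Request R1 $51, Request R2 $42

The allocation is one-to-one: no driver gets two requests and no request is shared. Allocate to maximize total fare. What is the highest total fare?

Optimal: Car 58→Request R4 ($62), Car 91→Request R7 ($61), Car 63→Request R5 ($45), Car 44→Request R1 ($51), Car 12→Request R2 ($58) — total 62+61+45+51+58 = $277.
Row-greedy (each driver in turn takes its best remaining request) gives $205, worse by 72.
Next-best assignment: Car 58→Request R4, Car 91→Request R7, Car 31→Request R5, Car 44→Request R1, Car 12→Request R2 = $272.
Every other assignment is strictly worse.

Maximum total: $277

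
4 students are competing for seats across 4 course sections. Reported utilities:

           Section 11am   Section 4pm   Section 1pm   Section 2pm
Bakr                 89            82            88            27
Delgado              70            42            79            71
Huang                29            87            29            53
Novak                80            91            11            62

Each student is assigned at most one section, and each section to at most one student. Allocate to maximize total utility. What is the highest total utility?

Maximum total: 326 points

This is a one-to-one assignment (maximum-weight bipartite matching).
Optimal: Bakr→Section 1pm (88 points), Delgado→Section 2pm (71 points), Huang→Section 4pm (87 points), Novak→Section 11am (80 points) — total 88+71+87+80 = 326 points.
Column-greedy (each section in turn goes to its best remaining student) gives 312 points, worse by 14.
Swapping Huang↔Delgado (Huang→Section 2pm 53 points, Delgado→Section 4pm 42 points) loses 63.
Checked against all permutations: 326 points is optimal.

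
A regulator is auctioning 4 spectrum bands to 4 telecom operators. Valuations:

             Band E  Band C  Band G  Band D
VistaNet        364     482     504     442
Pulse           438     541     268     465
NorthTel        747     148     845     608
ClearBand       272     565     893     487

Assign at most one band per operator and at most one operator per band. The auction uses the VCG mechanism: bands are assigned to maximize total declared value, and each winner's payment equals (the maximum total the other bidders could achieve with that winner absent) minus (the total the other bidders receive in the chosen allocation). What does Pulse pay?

Efficient allocation: VistaNet→Band D ($442M), Pulse→Band C ($541M), NorthTel→Band E ($747M), ClearBand→Band G ($893M); total welfare W = $2623M.
Pulse receives Band C at value $541M, so the others get W − 541 = $2082M.
Without Pulse: best allocation of the remaining 3 bidders over all 4 bands is VistaNet→Band C ($482M), NorthTel→Band E ($747M), ClearBand→Band G ($893M), total $2122M.
VCG payment = (others' best without Pulse) − (others' welfare with Pulse) = 2122 − 2082 = $40M.

Pulse pays $40M.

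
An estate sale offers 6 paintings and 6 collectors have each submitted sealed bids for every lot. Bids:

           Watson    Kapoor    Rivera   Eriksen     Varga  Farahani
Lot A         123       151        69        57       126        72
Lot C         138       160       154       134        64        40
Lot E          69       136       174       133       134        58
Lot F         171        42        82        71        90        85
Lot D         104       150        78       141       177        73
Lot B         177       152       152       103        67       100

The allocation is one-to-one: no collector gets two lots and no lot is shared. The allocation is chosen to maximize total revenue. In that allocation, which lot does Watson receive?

Optimal: Watson→Lot F ($171), Kapoor→Lot A ($151), Rivera→Lot E ($174), Eriksen→Lot C ($134), Varga→Lot D ($177), Farahani→Lot B ($100) — total 171+151+174+134+177+100 = $907.
Max-entry greedy (repeatedly take the single best remaining cell) gives $830, worse by 77.
Every other assignment is strictly worse.
Watson's own top lot is Lot B ($177), but forcing Watson→Lot B and reassigning the rest optimally gives only $898 — worse by 9.

Watson receives Lot F.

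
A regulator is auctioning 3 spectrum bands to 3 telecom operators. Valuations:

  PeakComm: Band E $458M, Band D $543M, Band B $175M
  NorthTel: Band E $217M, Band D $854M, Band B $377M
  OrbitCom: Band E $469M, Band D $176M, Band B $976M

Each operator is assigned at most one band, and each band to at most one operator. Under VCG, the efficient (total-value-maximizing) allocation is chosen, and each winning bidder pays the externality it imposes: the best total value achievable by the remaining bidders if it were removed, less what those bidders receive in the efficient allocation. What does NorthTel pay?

Efficient allocation: PeakComm→Band E ($458M), NorthTel→Band D ($854M), OrbitCom→Band B ($976M); total welfare W = $2288M.
NorthTel receives Band D at value $854M, so the others get W − 854 = $1434M.
Without NorthTel: best allocation of the remaining 2 bidders over all 3 bands is PeakComm→Band D ($543M), OrbitCom→Band B ($976M), total $1519M.
VCG payment = (others' best without NorthTel) − (others' welfare with NorthTel) = 1519 − 1434 = $85M.

NorthTel pays $85M.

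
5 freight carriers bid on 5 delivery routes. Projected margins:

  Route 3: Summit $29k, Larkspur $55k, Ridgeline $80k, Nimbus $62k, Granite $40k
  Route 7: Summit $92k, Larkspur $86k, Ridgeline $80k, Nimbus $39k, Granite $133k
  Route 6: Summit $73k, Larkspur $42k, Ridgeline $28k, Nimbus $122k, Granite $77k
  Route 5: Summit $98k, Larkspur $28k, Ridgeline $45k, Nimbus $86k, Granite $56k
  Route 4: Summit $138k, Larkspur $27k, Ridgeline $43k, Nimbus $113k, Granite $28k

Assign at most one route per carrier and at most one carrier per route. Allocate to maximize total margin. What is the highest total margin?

This is the linear assignment problem.
Optimal: Summit→Route 4 ($138k), Larkspur→Route 5 ($28k), Ridgeline→Route 3 ($80k), Nimbus→Route 6 ($122k), Granite→Route 7 ($133k) — total 138+28+80+122+133 = $501k.
Column-greedy (each route in turn goes to its best remaining carrier) gives $460k, worse by 41.
Next-best assignment: Summit→Route 4, Larkspur→Route 3, Ridgeline→Route 5, Nimbus→Route 6, Granite→Route 7 = $493k.
No other one-to-one assignment exceeds $501k.

Max total: $501k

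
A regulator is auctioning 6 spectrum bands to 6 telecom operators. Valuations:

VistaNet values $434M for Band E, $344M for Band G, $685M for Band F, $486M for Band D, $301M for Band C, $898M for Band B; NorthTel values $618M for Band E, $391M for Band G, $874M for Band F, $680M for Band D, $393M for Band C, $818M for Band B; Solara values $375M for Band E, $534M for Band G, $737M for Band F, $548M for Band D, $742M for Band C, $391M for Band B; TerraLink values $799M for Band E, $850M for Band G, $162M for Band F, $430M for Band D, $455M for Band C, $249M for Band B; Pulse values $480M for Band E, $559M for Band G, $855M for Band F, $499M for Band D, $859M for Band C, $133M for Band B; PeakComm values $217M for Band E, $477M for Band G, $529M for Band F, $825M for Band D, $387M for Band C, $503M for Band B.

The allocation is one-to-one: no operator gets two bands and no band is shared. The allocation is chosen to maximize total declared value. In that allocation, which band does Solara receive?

Treat this as an assignment problem: match each operator to one band.
Optimal: VistaNet→Band B ($898M), NorthTel→Band F ($874M), Solara→Band G ($534M), TerraLink→Band E ($799M), Pulse→Band C ($859M), PeakComm→Band D ($825M) — total 898+874+534+799+859+825 = $4789M.
Column-greedy (each band in turn goes to its best remaining operator) gives $4697M, worse by 92.
No other one-to-one assignment exceeds $4789M.
Solara's own top band is Band C ($742M), but forcing Solara→Band C and reassigning the rest optimally gives only $4788M — worse by 1.

Solara receives Band G.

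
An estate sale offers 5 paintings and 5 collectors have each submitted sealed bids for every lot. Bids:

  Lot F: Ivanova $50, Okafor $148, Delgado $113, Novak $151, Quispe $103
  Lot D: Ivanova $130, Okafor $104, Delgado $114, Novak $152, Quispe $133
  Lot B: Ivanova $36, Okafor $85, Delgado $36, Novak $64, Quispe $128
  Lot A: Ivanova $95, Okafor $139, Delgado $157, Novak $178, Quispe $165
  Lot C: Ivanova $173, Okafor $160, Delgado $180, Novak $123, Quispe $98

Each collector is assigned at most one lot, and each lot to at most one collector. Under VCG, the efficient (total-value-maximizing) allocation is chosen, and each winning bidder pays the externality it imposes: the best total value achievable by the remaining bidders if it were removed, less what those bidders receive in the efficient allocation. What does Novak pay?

Efficient allocation: Ivanova→Lot D ($130), Okafor→Lot F ($148), Delgado→Lot C ($180), Novak→Lot A ($178), Quispe→Lot B ($128); total welfare W = $764.
Novak receives Lot A at value $178, so the others get W − 178 = $586.
Without Novak: best allocation of the remaining 4 bidders over all 5 lots is Ivanova→Lot D ($130), Okafor→Lot F ($148), Delgado→Lot C ($180), Quispe→Lot A ($165), total $623.
VCG payment = (others' best without Novak) − (others' welfare with Novak) = 623 − 586 = $37.

Novak pays $37.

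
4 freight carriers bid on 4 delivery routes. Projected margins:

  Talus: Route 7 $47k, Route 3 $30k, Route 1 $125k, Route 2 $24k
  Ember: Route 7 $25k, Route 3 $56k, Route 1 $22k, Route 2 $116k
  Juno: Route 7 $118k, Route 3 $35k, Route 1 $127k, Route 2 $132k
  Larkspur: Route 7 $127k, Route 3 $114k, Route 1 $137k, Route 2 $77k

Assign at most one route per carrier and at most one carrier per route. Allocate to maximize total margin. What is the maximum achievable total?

Optimal: Talus→Route 1 ($125k), Ember→Route 2 ($116k), Juno→Route 7 ($118k), Larkspur→Route 3 ($114k) — total 125+116+118+114 = $473k.
Max-entry greedy (repeatedly take the single best remaining cell) gives $372k, worse by 101.
Checked against all permutations: $473k is optimal.

Max total: $473k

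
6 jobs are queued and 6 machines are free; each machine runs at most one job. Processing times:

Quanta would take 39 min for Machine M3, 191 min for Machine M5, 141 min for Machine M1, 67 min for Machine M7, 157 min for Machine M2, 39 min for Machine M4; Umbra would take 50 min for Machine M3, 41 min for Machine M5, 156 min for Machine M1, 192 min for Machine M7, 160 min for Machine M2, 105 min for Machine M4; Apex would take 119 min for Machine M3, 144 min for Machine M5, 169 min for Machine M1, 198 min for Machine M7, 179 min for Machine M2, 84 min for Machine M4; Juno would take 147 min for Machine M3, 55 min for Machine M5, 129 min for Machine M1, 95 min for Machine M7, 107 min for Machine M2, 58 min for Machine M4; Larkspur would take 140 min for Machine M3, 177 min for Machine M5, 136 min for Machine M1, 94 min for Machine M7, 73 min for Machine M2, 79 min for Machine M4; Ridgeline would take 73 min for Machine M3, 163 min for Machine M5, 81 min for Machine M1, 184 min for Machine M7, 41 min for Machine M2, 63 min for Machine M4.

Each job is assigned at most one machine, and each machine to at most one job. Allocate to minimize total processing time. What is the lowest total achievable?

Minimum total: 410 min

Optimal: Quanta→Machine M7 (67 min), Umbra→Machine M3 (50 min), Apex→Machine M4 (84 min), Juno→Machine M5 (55 min), Larkspur→Machine M2 (73 min), Ridgeline→Machine M1 (81 min) — total 67+50+84+55+73+81 = 410 min.
Column-greedy (each machine in turn goes to its cheapest remaining job) gives 446 min, worse by 36.
Every other assignment is strictly worse.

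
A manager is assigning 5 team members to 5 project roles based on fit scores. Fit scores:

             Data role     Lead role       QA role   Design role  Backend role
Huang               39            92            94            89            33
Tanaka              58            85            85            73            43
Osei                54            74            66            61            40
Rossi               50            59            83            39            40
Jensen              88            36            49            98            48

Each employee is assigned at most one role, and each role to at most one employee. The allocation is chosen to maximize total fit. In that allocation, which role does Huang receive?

Huang receives Design role.

Optimal: Huang→Design role (89 pts), Tanaka→Lead role (85 pts), Osei→Backend role (40 pts), Rossi→QA role (83 pts), Jensen→Data role (88 pts) — total 89+85+40+83+88 = 385 pts.
Row-greedy (each employee in turn takes its best remaining role) gives 338 pts, worse by 47.
Next-best assignment: Huang→Design role, Tanaka→Backend role, Osei→Lead role, Rossi→QA role, Jensen→Data role = 377 pts.
Huang's own top role is QA role (94 pts), but forcing Huang→QA role and reassigning the rest optimally gives only 371 pts — worse by 14.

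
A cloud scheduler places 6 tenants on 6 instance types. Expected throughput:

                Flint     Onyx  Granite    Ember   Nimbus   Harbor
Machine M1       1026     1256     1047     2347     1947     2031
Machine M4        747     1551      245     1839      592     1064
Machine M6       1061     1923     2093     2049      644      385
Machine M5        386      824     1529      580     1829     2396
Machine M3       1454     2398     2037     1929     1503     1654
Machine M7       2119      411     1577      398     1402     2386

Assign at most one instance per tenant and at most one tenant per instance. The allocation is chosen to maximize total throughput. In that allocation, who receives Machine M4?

Optimal: Flint→Machine M7 (2119 ops/s), Onyx→Machine M3 (2398 ops/s), Granite→Machine M6 (2093 ops/s), Ember→Machine M4 (1839 ops/s), Nimbus→Machine M1 (1947 ops/s), Harbor→Machine M5 (2396 ops/s) — total 2119+2398+2093+1839+1947+2396 = 12792 ops/s.
Column-greedy (each instance in turn goes to its best remaining tenant) gives 12009 ops/s, worse by 783.
Next-best assignment: Flint→Machine M7, Onyx→Machine M3, Granite→Machine M6, Ember→Machine M4, Nimbus→Machine M5, Harbor→Machine M1 = 12309 ops/s.
Swapping Ember↔Granite (Ember→Machine M6 2049 ops/s, Granite→Machine M4 245 ops/s) loses 1638.
Ember's own top instance is Machine M1 (2347 ops/s), but forcing Ember→Machine M1 and reassigning the rest optimally gives only 12009 ops/s — worse by 783.

Ember receives Machine M4.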